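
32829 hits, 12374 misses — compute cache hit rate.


Formula: hit rate = hits / (hits + misses) * 100
hit rate = 32829 / (32829 + 12374) * 100
hit rate = 32829 / 45203 * 100
hit rate = 72.63%

72.63%


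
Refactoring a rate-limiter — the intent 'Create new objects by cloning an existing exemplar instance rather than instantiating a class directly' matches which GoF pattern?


This matches the Prototype pattern

Prototype


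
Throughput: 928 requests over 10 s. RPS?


Formula: throughput = requests / seconds
throughput = 928 / 10
throughput = 92.8 requests/second

92.8 requests/second


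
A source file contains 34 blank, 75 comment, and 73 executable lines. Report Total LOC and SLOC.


Total LOC = blank + comment + code
Total LOC = 34 + 75 + 73 = 182
SLOC (source only) = code = 73

Total LOC: 182, SLOC: 73


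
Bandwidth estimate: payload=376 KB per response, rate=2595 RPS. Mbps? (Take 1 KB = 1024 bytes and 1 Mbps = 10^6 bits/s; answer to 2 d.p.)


Formula: Mbps = payload_bytes * RPS * 8 / 1e6
Payload per request = 376 KB = 376 * 1024 = 385024 bytes
Total bytes/sec = 385024 * 2595 = 999137280
Total bits/sec = 999137280 * 8 = 7993098240
Mbps = 7993098240 / 1e6 = 7993.1

7993.1 Mbps


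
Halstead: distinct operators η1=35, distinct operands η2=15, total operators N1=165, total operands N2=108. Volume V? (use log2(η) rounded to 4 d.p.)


Formula: V = N * log2(η), where N = N1 + N2 and η = η1 + η2
η = 35 + 15 = 50
N = 165 + 108 = 273
log2(50) ≈ 5.6439
V = 273 * 5.6439 = 1540.78

1540.78


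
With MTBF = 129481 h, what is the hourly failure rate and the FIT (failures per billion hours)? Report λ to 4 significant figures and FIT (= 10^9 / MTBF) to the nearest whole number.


Formula: λ = 1 / MTBF; FIT = λ × 1e9 = 1e9 / MTBF
λ = 1 / 129481 ≈ 7.723e-06 failures/hour
FIT = 1e9 / 129481 ≈ 7723 failures per 1e9 hours (nearest whole number)

λ = 7.723e-06 /h, FIT = 7723


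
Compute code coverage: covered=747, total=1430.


Coverage = covered / total * 100
Coverage = 747 / 1430 * 100
Coverage = 52.24%

52.24%


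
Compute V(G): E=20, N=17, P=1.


Formula: V(G) = E - N + 2P
V(G) = 20 - 17 + 2*1
V(G) = 3 + 2
V(G) = 5

5


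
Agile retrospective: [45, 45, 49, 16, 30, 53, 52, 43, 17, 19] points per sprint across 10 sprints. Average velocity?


Formula: Avg velocity = Total points / Number of sprints
Points: [45, 45, 49, 16, 30, 53, 52, 43, 17, 19]
Sum = 45 + 45 + 49 + 16 + 30 + 53 + 52 + 43 + 17 + 19 = 369
Avg velocity = 369 / 10 = 36.9 points/sprint

36.9 points/sprint


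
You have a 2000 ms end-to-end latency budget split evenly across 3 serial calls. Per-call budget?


Formula: per_stage = total_budget / stages
per_stage = 2000 / 3
per_stage = 666.67 ms

666.67 ms


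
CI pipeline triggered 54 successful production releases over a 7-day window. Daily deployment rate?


Formula: deployments per day = releases / days
= 54 / 7
= 7.714 deploys/day
(equivalently, 54.0 deploys/week)

7.714 deploys/day


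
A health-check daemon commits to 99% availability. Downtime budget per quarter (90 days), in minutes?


Formula: allowed downtime = period * (100 - SLA) / 100
Period (quarter (90 days)) = 129600 minutes
Unavailability fraction = (100 - 99.0) / 100
Allowed downtime = 129600 * (100 - 99.0) / 100
Allowed downtime = 1296.0 minutes

1296.0 minutes


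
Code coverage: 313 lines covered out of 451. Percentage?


Coverage = covered / total * 100
Coverage = 313 / 451 * 100
Coverage = 69.4%

69.4%


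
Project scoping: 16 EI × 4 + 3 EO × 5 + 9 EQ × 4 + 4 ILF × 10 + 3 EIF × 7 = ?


UFP = EI*4 + EO*5 + EQ*4 + ILF*10 + EIF*7
UFP = 16*4 + 3*5 + 9*4 + 4*10 + 3*7
UFP = 64 + 15 + 36 + 40 + 21
UFP = 176

176


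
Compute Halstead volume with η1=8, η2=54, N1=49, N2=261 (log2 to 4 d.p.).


Formula: V = N * log2(η), where N = N1 + N2 and η = η1 + η2
η = 8 + 54 = 62
N = 49 + 261 = 310
log2(62) ≈ 5.9542
V = 310 * 5.9542 = 1845.80

1845.80


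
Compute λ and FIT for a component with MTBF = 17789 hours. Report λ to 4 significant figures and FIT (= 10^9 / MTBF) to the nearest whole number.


Formula: λ = 1 / MTBF; FIT = λ × 1e9 = 1e9 / MTBF
λ = 1 / 17789 ≈ 5.621e-05 failures/hour
FIT = 1e9 / 17789 ≈ 56215 failures per 1e9 hours (nearest whole number)

λ = 5.621e-05 /h, FIT = 56215


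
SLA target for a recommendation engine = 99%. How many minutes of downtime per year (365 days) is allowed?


Formula: allowed downtime = period * (100 - SLA) / 100
Period (year (365 days)) = 525600 minutes
Unavailability fraction = (100 - 99.0) / 100
Allowed downtime = 525600 * (100 - 99.0) / 100
Allowed downtime = 5256.0 minutes

5256.0 minutes


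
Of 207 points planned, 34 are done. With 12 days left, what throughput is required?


Formula: Required rate = Remaining points / Days left
Remaining = 207 - 34 = 173 points
Required rate = 173 / 12 = 14.42 points/day

14.42 points/day


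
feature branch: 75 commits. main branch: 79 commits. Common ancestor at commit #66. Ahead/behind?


Common ancestor: commit #66
feature commits after divergence: 75 - 66 = 9
main commits after divergence: 79 - 66 = 13
feature is 9 commits ahead of main
main is 13 commits ahead of feature

feature ahead: 9, main ahead: 13


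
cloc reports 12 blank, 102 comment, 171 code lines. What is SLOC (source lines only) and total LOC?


Total LOC = blank + comment + code
Total LOC = 12 + 102 + 171 = 285
SLOC (source only) = code = 171

Total LOC: 285, SLOC: 171


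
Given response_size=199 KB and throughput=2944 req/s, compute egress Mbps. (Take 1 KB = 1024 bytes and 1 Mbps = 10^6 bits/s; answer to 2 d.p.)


Formula: Mbps = payload_bytes * RPS * 8 / 1e6
Payload per request = 199 KB = 199 * 1024 = 203776 bytes
Total bytes/sec = 203776 * 2944 = 599916544
Total bits/sec = 599916544 * 8 = 4799332352
Mbps = 4799332352 / 1e6 = 4799.33

4799.33 Mbps


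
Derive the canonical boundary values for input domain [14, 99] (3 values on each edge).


Range: [14, 99]
Boundaries: just below min, min, min+1, max-1, max, just above max
Values: [13, 14, 15, 98, 99, 100]

[13, 14, 15, 98, 99, 100]


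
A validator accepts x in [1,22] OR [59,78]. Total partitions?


Valid ranges: [1,22] and [59,78]
Class 1: x < 1 — invalid
Class 2: 1 ≤ x ≤ 22 — valid
Class 3: 22 < x < 59 — invalid (gap between ranges)
Class 4: 59 ≤ x ≤ 78 — valid
Class 5: x > 78 — invalid
Total equivalence classes: 5

5 equivalence classes


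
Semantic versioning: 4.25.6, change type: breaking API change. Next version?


Current: 4.25.6
Change category: 'breaking API change' → major bump
SemVer rule: major bump → increment MAJOR, reset MINOR and PATCH to 0
New: 5.0.0

5.0.0


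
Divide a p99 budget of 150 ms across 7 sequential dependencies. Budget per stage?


Formula: per_stage = total_budget / stages
per_stage = 150 / 7
per_stage = 21.43 ms

21.43 ms


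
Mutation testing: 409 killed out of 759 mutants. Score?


Mutation score = killed / total * 100
Mutation score = 409 / 759 * 100
Mutation score = 53.89%

53.89%


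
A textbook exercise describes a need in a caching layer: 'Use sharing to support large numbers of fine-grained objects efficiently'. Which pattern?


This matches the Flyweight pattern

Flyweight


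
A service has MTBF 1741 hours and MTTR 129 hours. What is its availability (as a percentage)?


Availability = MTBF / (MTBF + MTTR)
Availability = 1741 / (1741 + 129)
Availability = 1741 / 1870
Availability = 93.1016%

93.1016%


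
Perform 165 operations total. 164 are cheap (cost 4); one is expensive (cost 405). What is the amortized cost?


Formula: Amortized cost = Total cost / Operations
Total cost = (164 * 4) + (1 * 405)
Total cost = 656 + 405 = 1061
Amortized = 1061 / 165 = 6.4303

6.4303


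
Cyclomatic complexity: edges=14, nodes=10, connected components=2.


Formula: V(G) = E - N + 2P
V(G) = 14 - 10 + 2*2
V(G) = 4 + 4
V(G) = 8

8


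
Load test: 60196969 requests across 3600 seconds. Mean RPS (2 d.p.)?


Formula: throughput = requests / seconds
throughput = 60196969 / 3600
throughput = 16721.38 requests/second

16721.38 requests/second


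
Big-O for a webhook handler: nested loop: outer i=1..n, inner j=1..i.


Reasoning: triangle: n(n+1)/2 ~ n^2/2
Complexity: O(n^2)

O(n^2)


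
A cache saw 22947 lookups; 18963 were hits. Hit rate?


Formula: hit rate = hits / (hits + misses) * 100
hit rate = 18963 / (18963 + 3984) * 100
hit rate = 18963 / 22947 * 100
hit rate = 82.64%

82.64%


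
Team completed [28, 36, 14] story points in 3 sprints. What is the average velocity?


Formula: Avg velocity = Total points / Number of sprints
Points: [28, 36, 14]
Sum = 28 + 36 + 14 = 78
Avg velocity = 78 / 3 = 26.0 points/sprint

26.0 points/sprint


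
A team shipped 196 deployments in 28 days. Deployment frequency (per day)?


Formula: deployments per day = releases / days
= 196 / 28
= 7.0 deploys/day
(equivalently, 49.0 deploys/week)

7.0 deploys/day


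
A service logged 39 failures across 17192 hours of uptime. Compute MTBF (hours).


Formula: MTBF = Total operating time / Number of failures
MTBF = 17192 / 39
MTBF = 440.82 hours

440.82 hours


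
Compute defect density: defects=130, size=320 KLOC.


Defect density = defects / KLOC
Defect density = 130 / 320
Defect density = 0.406 defects/KLOC

0.406 defects/KLOC


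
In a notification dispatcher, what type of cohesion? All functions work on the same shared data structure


Reasoning: Functions share data
Type: Communicational cohesion

Communicational cohesion


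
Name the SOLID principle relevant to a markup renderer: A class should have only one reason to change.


This describes the Single Responsibility Principle (SRP)

Single Responsibility Principle (SRP)


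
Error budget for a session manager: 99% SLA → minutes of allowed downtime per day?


Formula: allowed downtime = period * (100 - SLA) / 100
Period (day) = 1440 minutes
Unavailability fraction = (100 - 99.0) / 100
Allowed downtime = 1440 * (100 - 99.0) / 100
Allowed downtime = 14.4 minutes

14.4 minutes


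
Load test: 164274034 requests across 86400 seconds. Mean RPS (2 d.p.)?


Formula: throughput = requests / seconds
throughput = 164274034 / 86400
throughput = 1901.32 requests/second

1901.32 requests/second


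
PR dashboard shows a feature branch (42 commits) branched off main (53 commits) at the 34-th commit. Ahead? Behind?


Common ancestor: commit #34
feature commits after divergence: 42 - 34 = 8
main commits after divergence: 53 - 34 = 19
feature is 8 commits ahead of main
main is 19 commits ahead of feature

feature ahead: 8, main ahead: 19


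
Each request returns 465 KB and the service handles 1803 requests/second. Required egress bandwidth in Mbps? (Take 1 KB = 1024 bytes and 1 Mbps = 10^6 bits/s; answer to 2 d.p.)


Formula: Mbps = payload_bytes * RPS * 8 / 1e6
Payload per request = 465 KB = 465 * 1024 = 476160 bytes
Total bytes/sec = 476160 * 1803 = 858516480
Total bits/sec = 858516480 * 8 = 6868131840
Mbps = 6868131840 / 1e6 = 6868.13

6868.13 Mbps


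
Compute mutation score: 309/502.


Mutation score = killed / total * 100
Mutation score = 309 / 502 * 100
Mutation score = 61.55%

61.55%


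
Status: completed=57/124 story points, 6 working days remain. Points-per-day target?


Formula: Required rate = Remaining points / Days left
Remaining = 124 - 57 = 67 points
Required rate = 67 / 6 = 11.17 points/day

11.17 points/day


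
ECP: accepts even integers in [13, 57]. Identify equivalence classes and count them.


Constraint: even integers in [13, 57]
Class 1: x < 13 — out-of-range invalid
Class 2: x in [13,57] but odd — wrong type invalid
Class 3: x in [13,57] and even — valid
Class 4: x > 57 — out-of-range invalid
Total equivalence classes: 4

4 equivalence classes


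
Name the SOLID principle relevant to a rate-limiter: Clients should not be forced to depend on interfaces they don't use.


This describes the Interface Segregation Principle (ISP)

Interface Segregation Principle (ISP)


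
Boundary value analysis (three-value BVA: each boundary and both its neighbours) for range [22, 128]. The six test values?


Range: [22, 128]
Boundaries: just below min, min, min+1, max-1, max, just above max
Values: [21, 22, 23, 127, 128, 129]

[21, 22, 23, 127, 128, 129]


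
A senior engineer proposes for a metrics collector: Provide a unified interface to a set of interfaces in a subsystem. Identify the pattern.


This matches the Facade pattern

Facade


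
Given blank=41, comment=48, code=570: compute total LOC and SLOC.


Total LOC = blank + comment + code
Total LOC = 41 + 48 + 570 = 659
SLOC (source only) = code = 570

Total LOC: 659, SLOC: 570


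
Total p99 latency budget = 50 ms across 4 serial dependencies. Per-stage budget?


Formula: per_stage = total_budget / stages
per_stage = 50 / 4
per_stage = 12.5 ms

12.5 ms


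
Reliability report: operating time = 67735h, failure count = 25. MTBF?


Formula: MTBF = Total operating time / Number of failures
MTBF = 67735 / 25
MTBF = 2709.4 hours

2709.4 hours


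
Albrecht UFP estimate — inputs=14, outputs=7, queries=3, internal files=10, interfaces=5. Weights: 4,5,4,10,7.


UFP = EI*4 + EO*5 + EQ*4 + ILF*10 + EIF*7
UFP = 14*4 + 7*5 + 3*4 + 10*10 + 5*7
UFP = 56 + 35 + 12 + 100 + 35
UFP = 238

238


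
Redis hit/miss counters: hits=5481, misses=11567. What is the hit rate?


Formula: hit rate = hits / (hits + misses) * 100
hit rate = 5481 / (5481 + 11567) * 100
hit rate = 5481 / 17048 * 100
hit rate = 32.15%

32.15%


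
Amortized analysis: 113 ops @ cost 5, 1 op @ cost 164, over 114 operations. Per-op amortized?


Formula: Amortized cost = Total cost / Operations
Total cost = (113 * 5) + (1 * 164)
Total cost = 565 + 164 = 729
Amortized = 729 / 114 = 6.3947

6.3947


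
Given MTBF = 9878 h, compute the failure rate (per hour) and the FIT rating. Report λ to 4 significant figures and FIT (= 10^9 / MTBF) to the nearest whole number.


Formula: λ = 1 / MTBF; FIT = λ × 1e9 = 1e9 / MTBF
λ = 1 / 9878 ≈ 1.012e-04 failures/hour
FIT = 1e9 / 9878 ≈ 101235 failures per 1e9 hours (nearest whole number)

λ = 1.012e-04 /h, FIT = 101235


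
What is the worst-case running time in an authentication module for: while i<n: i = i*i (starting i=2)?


Reasoning: squaring drives double-exponential growth; iterations ~ log log n
Complexity: O(log log n)

O(log log n)


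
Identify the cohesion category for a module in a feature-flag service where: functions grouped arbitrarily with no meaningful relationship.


Reasoning: Worst: random grouping
Type: Coincidental cohesion

Coincidental cohesion


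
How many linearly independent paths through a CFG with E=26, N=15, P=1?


Formula: V(G) = E - N + 2P
V(G) = 26 - 15 + 2*1
V(G) = 11 + 2
V(G) = 13

13


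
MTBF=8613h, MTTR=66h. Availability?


Availability = MTBF / (MTBF + MTTR)
Availability = 8613 / (8613 + 66)
Availability = 8613 / 8679
Availability = 99.2395%

99.2395%


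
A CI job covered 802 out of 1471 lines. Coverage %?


Coverage = covered / total * 100
Coverage = 802 / 1471 * 100
Coverage = 54.52%

54.52%


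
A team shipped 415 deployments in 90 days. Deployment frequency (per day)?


Formula: deployments per day = releases / days
= 415 / 90
= 4.611 deploys/day
(equivalently, 32.28 deploys/week)

4.611 deploys/day


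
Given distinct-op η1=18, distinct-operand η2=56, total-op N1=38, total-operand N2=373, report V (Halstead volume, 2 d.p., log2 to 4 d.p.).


Formula: V = N * log2(η), where N = N1 + N2 and η = η1 + η2
η = 18 + 56 = 74
N = 38 + 373 = 411
log2(74) ≈ 6.2095
V = 411 * 6.2095 = 2552.10

2552.10


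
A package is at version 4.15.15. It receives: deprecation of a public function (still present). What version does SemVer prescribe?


Current: 4.15.15
Change category: 'deprecation of a public function (still present)' → minor bump
SemVer rule: minor bump → increment MINOR, reset PATCH to 0 (MAJOR unchanged)
New: 4.16.0

4.16.0


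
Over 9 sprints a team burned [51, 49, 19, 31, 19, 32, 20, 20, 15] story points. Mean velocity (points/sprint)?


Formula: Avg velocity = Total points / Number of sprints
Points: [51, 49, 19, 31, 19, 32, 20, 20, 15]
Sum = 51 + 49 + 19 + 31 + 19 + 32 + 20 + 20 + 15 = 256
Avg velocity = 256 / 9 = 28.44 points/sprint

28.44 points/sprint


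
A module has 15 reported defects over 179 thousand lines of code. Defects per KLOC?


Defect density = defects / KLOC
Defect density = 15 / 179
Defect density = 0.084 defects/KLOC

0.084 defects/KLOC


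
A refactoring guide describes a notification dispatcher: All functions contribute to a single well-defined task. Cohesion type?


Reasoning: Best: single purpose
Type: Functional cohesion

Functional cohesion


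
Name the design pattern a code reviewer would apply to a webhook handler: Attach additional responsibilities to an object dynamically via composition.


This matches the Decorator pattern

Decorator


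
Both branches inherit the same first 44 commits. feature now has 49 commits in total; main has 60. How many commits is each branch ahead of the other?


Common ancestor: commit #44
feature commits after divergence: 49 - 44 = 5
main commits after divergence: 60 - 44 = 16
feature is 5 commits ahead of main
main is 16 commits ahead of feature

feature ahead: 5, main ahead: 16


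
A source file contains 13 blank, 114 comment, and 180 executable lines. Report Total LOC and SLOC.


Total LOC = blank + comment + code
Total LOC = 13 + 114 + 180 = 307
SLOC (source only) = code = 180

Total LOC: 307, SLOC: 180


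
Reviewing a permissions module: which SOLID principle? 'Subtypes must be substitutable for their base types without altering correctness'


This describes the Liskov Substitution Principle (LSP)

Liskov Substitution Principle (LSP)


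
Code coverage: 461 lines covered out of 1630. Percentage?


Coverage = covered / total * 100
Coverage = 461 / 1630 * 100
Coverage = 28.28%

28.28%


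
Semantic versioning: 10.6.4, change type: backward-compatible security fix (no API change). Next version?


Current: 10.6.4
Change category: 'backward-compatible security fix (no API change)' → patch bump
SemVer rule: patch bump → increment PATCH (MAJOR and MINOR unchanged)
New: 10.6.5

10.6.5


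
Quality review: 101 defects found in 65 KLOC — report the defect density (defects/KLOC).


Defect density = defects / KLOC
Defect density = 101 / 65
Defect density = 1.554 defects/KLOC

1.554 defects/KLOC


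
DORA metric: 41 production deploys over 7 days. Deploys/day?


Formula: deployments per day = releases / days
= 41 / 7
= 5.857 deploys/day
(equivalently, 41.0 deploys/week)

5.857 deploys/day


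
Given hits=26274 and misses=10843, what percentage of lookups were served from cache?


Formula: hit rate = hits / (hits + misses) * 100
hit rate = 26274 / (26274 + 10843) * 100
hit rate = 26274 / 37117 * 100
hit rate = 70.79%

70.79%


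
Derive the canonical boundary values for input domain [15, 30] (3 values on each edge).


Range: [15, 30]
Boundaries: just below min, min, min+1, max-1, max, just above max
Values: [14, 15, 16, 29, 30, 31]

[14, 15, 16, 29, 30, 31]


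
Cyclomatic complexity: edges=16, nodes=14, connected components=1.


Formula: V(G) = E - N + 2P
V(G) = 16 - 14 + 2*1
V(G) = 2 + 2
V(G) = 4

4


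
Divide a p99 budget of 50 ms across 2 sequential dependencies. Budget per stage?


Formula: per_stage = total_budget / stages
per_stage = 50 / 2
per_stage = 25.0 ms

25.0 ms


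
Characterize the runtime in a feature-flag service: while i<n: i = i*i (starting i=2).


Reasoning: squaring drives double-exponential growth; iterations ~ log log n
Complexity: O(log log n)

O(log log n)


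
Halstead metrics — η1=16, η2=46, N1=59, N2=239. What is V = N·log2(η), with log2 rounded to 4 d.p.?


Formula: V = N * log2(η), where N = N1 + N2 and η = η1 + η2
η = 16 + 46 = 62
N = 59 + 239 = 298
log2(62) ≈ 5.9542
V = 298 * 5.9542 = 1774.35

1774.35


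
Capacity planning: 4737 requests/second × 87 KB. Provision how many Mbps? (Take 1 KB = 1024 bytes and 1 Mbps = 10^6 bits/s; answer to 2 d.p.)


Formula: Mbps = payload_bytes * RPS * 8 / 1e6
Payload per request = 87 KB = 87 * 1024 = 89088 bytes
Total bytes/sec = 89088 * 4737 = 422009856
Total bits/sec = 422009856 * 8 = 3376078848
Mbps = 3376078848 / 1e6 = 3376.08

3376.08 Mbps


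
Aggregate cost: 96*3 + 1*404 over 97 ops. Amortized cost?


Formula: Amortized cost = Total cost / Operations
Total cost = (96 * 3) + (1 * 404)
Total cost = 288 + 404 = 692
Amortized = 692 / 97 = 7.134

7.134


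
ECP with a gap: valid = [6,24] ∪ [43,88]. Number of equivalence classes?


Valid ranges: [6,24] and [43,88]
Class 1: x < 6 — invalid
Class 2: 6 ≤ x ≤ 24 — valid
Class 3: 24 < x < 43 — invalid (gap between ranges)
Class 4: 43 ≤ x ≤ 88 — valid
Class 5: x > 88 — invalid
Total equivalence classes: 5

5 equivalence classes


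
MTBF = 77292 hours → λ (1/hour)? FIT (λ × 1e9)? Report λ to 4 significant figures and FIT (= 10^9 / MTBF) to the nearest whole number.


Formula: λ = 1 / MTBF; FIT = λ × 1e9 = 1e9 / MTBF
λ = 1 / 77292 ≈ 1.294e-05 failures/hour
FIT = 1e9 / 77292 ≈ 12938 failures per 1e9 hours (nearest whole number)

λ = 1.294e-05 /h, FIT = 12938


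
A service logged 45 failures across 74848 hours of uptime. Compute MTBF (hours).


Formula: MTBF = Total operating time / Number of failures
MTBF = 74848 / 45
MTBF = 1663.29 hours

1663.29 hours


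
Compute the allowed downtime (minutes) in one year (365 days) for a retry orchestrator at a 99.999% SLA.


Formula: allowed downtime = period * (100 - SLA) / 100
Period (year (365 days)) = 525600 minutes
Unavailability fraction = (100 - 99.999) / 100
Allowed downtime = 525600 * (100 - 99.999) / 100
Allowed downtime = 5.256 minutes

5.256 minutes


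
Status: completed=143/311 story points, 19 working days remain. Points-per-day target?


Formula: Required rate = Remaining points / Days left
Remaining = 311 - 143 = 168 points
Required rate = 168 / 19 = 8.84 points/day

8.84 points/day


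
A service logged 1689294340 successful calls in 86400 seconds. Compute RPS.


Formula: throughput = requests / seconds
throughput = 1689294340 / 86400
throughput = 19552.02 requests/second

19552.02 requests/second


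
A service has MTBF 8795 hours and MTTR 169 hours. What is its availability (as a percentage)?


Availability = MTBF / (MTBF + MTTR)
Availability = 8795 / (8795 + 169)
Availability = 8795 / 8964
Availability = 98.1147%

98.1147%


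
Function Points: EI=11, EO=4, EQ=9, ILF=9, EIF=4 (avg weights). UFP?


UFP = EI*4 + EO*5 + EQ*4 + ILF*10 + EIF*7
UFP = 11*4 + 4*5 + 9*4 + 9*10 + 4*7
UFP = 44 + 20 + 36 + 90 + 28
UFP = 218

218


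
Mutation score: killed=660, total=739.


Mutation score = killed / total * 100
Mutation score = 660 / 739 * 100
Mutation score = 89.31%

89.31%


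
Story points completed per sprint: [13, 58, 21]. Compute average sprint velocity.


Formula: Avg velocity = Total points / Number of sprints
Points: [13, 58, 21]
Sum = 13 + 58 + 21 = 92
Avg velocity = 92 / 3 = 30.67 points/sprint

30.67 points/sprint


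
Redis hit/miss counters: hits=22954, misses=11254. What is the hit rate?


Formula: hit rate = hits / (hits + misses) * 100
hit rate = 22954 / (22954 + 11254) * 100
hit rate = 22954 / 34208 * 100
hit rate = 67.1%

67.1%


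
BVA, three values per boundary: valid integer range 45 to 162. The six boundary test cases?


Range: [45, 162]
Boundaries: just below min, min, min+1, max-1, max, just above max
Values: [44, 45, 46, 161, 162, 163]

[44, 45, 46, 161, 162, 163]


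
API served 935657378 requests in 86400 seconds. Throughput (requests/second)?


Formula: throughput = requests / seconds
throughput = 935657378 / 86400
throughput = 10829.37 requests/second

10829.37 requests/second


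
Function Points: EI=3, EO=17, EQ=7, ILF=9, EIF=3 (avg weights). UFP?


UFP = EI*4 + EO*5 + EQ*4 + ILF*10 + EIF*7
UFP = 3*4 + 17*5 + 7*4 + 9*10 + 3*7
UFP = 12 + 85 + 28 + 90 + 21
UFP = 236

236


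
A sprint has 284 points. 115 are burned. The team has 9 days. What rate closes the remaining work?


Formula: Required rate = Remaining points / Days left
Remaining = 284 - 115 = 169 points
Required rate = 169 / 9 = 18.78 points/day

18.78 points/day


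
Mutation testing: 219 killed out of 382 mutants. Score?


Mutation score = killed / total * 100
Mutation score = 219 / 382 * 100
Mutation score = 57.33%

57.33%


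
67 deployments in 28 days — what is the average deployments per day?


Formula: deployments per day = releases / days
= 67 / 28
= 2.393 deploys/day
(equivalently, 16.75 deploys/week)

2.393 deploys/day


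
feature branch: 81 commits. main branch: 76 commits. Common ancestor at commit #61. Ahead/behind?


Common ancestor: commit #61
feature commits after divergence: 81 - 61 = 20
main commits after divergence: 76 - 61 = 15
feature is 20 commits ahead of main
main is 15 commits ahead of feature

feature ahead: 20, main ahead: 15


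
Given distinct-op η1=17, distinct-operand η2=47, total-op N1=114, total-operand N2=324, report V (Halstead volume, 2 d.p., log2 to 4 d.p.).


Formula: V = N * log2(η), where N = N1 + N2 and η = η1 + η2
η = 17 + 47 = 64
N = 114 + 324 = 438
log2(64) ≈ 6.0000
V = 438 * 6.0000 = 2628.00

2628.00


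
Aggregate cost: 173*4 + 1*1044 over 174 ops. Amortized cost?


Formula: Amortized cost = Total cost / Operations
Total cost = (173 * 4) + (1 * 1044)
Total cost = 692 + 1044 = 1736
Amortized = 1736 / 174 = 9.977

9.977


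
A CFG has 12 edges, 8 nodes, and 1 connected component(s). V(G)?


Formula: V(G) = E - N + 2P
V(G) = 12 - 8 + 2*1
V(G) = 4 + 2
V(G) = 6

6


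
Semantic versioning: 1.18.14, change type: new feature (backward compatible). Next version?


Current: 1.18.14
Change category: 'new feature (backward compatible)' → minor bump
SemVer rule: minor bump → increment MINOR, reset PATCH to 0 (MAJOR unchanged)
New: 1.19.0

1.19.0


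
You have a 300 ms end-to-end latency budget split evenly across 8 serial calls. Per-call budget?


Formula: per_stage = total_budget / stages
per_stage = 300 / 8
per_stage = 37.5 ms

37.5 ms


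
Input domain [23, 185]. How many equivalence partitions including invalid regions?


Valid range: [23, 185]
Class 1: x < 23 — invalid
Class 2: 23 ≤ x ≤ 185 — valid
Class 3: x > 185 — invalid
Total equivalence classes: 3

3 equivalence classes


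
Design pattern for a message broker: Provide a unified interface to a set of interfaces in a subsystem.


This matches the Facade pattern

Facade


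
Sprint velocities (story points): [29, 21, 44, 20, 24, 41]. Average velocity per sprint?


Formula: Avg velocity = Total points / Number of sprints
Points: [29, 21, 44, 20, 24, 41]
Sum = 29 + 21 + 44 + 20 + 24 + 41 = 179
Avg velocity = 179 / 6 = 29.83 points/sprint

29.83 points/sprint


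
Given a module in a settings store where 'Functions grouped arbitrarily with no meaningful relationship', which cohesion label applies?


Reasoning: Worst: random grouping
Type: Coincidental cohesion

Coincidental cohesion


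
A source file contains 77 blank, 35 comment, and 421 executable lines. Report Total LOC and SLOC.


Total LOC = blank + comment + code
Total LOC = 77 + 35 + 421 = 533
SLOC (source only) = code = 421

Total LOC: 533, SLOC: 421


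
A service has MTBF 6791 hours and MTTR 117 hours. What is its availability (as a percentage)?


Availability = MTBF / (MTBF + MTTR)
Availability = 6791 / (6791 + 117)
Availability = 6791 / 6908
Availability = 98.3063%

98.3063%


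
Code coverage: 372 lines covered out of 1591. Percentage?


Coverage = covered / total * 100
Coverage = 372 / 1591 * 100
Coverage = 23.38%

23.38%


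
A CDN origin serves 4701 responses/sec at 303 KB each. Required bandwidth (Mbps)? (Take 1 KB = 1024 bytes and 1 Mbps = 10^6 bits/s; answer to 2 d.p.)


Formula: Mbps = payload_bytes * RPS * 8 / 1e6
Payload per request = 303 KB = 303 * 1024 = 310272 bytes
Total bytes/sec = 310272 * 4701 = 1458588672
Total bits/sec = 1458588672 * 8 = 11668709376
Mbps = 11668709376 / 1e6 = 11668.71

11668.71 Mbps


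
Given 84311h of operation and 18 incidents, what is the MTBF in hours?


Formula: MTBF = Total operating time / Number of failures
MTBF = 84311 / 18
MTBF = 4683.94 hours

4683.94 hours


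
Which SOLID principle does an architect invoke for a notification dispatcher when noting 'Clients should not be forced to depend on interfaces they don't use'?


This describes the Interface Segregation Principle (ISP)

Interface Segregation Principle (ISP)


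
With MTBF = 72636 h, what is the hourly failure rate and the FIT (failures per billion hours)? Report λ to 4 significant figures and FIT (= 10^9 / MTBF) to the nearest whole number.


Formula: λ = 1 / MTBF; FIT = λ × 1e9 = 1e9 / MTBF
λ = 1 / 72636 ≈ 1.377e-05 failures/hour
FIT = 1e9 / 72636 ≈ 13767 failures per 1e9 hours (nearest whole number)

λ = 1.377e-05 /h, FIT = 13767


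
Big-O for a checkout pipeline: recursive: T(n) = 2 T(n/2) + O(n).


Reasoning: master theorem case 2 (merge-sort recurrence)
Complexity: O(n log n)

O(n log n)


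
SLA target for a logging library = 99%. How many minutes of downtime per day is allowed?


Formula: allowed downtime = period * (100 - SLA) / 100
Period (day) = 1440 minutes
Unavailability fraction = (100 - 99.0) / 100
Allowed downtime = 1440 * (100 - 99.0) / 100
Allowed downtime = 14.4 minutes

14.4 minutes


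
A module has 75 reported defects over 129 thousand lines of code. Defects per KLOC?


Defect density = defects / KLOC
Defect density = 75 / 129
Defect density = 0.581 defects/KLOC

0.581 defects/KLOC


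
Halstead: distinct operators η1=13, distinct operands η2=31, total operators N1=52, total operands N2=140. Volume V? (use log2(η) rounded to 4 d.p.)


Formula: V = N * log2(η), where N = N1 + N2 and η = η1 + η2
η = 13 + 31 = 44
N = 52 + 140 = 192
log2(44) ≈ 5.4594
V = 192 * 5.4594 = 1048.20

1048.20


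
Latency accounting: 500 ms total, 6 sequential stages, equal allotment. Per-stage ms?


Formula: per_stage = total_budget / stages
per_stage = 500 / 6
per_stage = 83.33 ms

83.33 ms


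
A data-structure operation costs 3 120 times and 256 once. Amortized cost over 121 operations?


Formula: Amortized cost = Total cost / Operations
Total cost = (120 * 3) + (1 * 256)
Total cost = 360 + 256 = 616
Amortized = 616 / 121 = 5.0909

5.0909


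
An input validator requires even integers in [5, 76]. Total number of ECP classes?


Constraint: even integers in [5, 76]
Class 1: x < 5 — out-of-range invalid
Class 2: x in [5,76] but odd — wrong type invalid
Class 3: x in [5,76] and even — valid
Class 4: x > 76 — out-of-range invalid
Total equivalence classes: 4

4 equivalence classes


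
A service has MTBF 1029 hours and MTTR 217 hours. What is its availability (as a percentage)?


Availability = MTBF / (MTBF + MTTR)
Availability = 1029 / (1029 + 217)
Availability = 1029 / 1246
Availability = 82.5843%

82.5843%


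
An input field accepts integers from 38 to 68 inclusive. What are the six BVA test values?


Range: [38, 68]
Boundaries: just below min, min, min+1, max-1, max, just above max
Values: [37, 38, 39, 67, 68, 69]

[37, 38, 39, 67, 68, 69]


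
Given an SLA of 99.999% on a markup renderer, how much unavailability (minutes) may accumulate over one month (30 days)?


Formula: allowed downtime = period * (100 - SLA) / 100
Period (month (30 days)) = 43200 minutes
Unavailability fraction = (100 - 99.999) / 100
Allowed downtime = 43200 * (100 - 99.999) / 100
Allowed downtime = 0.432 minutes

0.432 minutes


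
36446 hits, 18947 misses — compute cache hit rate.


Formula: hit rate = hits / (hits + misses) * 100
hit rate = 36446 / (36446 + 18947) * 100
hit rate = 36446 / 55393 * 100
hit rate = 65.8%

65.8%


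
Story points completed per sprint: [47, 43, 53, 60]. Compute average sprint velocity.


Formula: Avg velocity = Total points / Number of sprints
Points: [47, 43, 53, 60]
Sum = 47 + 43 + 53 + 60 = 203
Avg velocity = 203 / 4 = 50.75 points/sprint

50.75 points/sprint


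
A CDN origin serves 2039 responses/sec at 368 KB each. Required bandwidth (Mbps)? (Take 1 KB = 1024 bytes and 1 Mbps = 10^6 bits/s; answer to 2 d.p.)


Formula: Mbps = payload_bytes * RPS * 8 / 1e6
Payload per request = 368 KB = 368 * 1024 = 376832 bytes
Total bytes/sec = 376832 * 2039 = 768360448
Total bits/sec = 768360448 * 8 = 6146883584
Mbps = 6146883584 / 1e6 = 6146.88

6146.88 Mbps


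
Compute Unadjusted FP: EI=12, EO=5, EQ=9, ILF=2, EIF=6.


UFP = EI*4 + EO*5 + EQ*4 + ILF*10 + EIF*7
UFP = 12*4 + 5*5 + 9*4 + 2*10 + 6*7
UFP = 48 + 25 + 36 + 20 + 42
UFP = 171

171


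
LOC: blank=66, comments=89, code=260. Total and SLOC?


Total LOC = blank + comment + code
Total LOC = 66 + 89 + 260 = 415
SLOC (source only) = code = 260

Total LOC: 415, SLOC: 260


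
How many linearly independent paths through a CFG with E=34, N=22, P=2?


Formula: V(G) = E - N + 2P
V(G) = 34 - 22 + 2*2
V(G) = 12 + 4
V(G) = 16

16


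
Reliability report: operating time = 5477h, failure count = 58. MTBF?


Formula: MTBF = Total operating time / Number of failures
MTBF = 5477 / 58
MTBF = 94.43 hours

94.43 hours


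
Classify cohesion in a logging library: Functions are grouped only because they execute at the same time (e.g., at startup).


Reasoning: Related by timing only
Type: Temporal cohesion

Temporal cohesion


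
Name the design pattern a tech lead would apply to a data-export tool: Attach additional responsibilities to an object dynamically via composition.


This matches the Decorator pattern

Decorator


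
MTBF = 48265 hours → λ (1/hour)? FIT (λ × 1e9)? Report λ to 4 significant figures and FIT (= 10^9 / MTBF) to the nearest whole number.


Formula: λ = 1 / MTBF; FIT = λ × 1e9 = 1e9 / MTBF
λ = 1 / 48265 ≈ 2.072e-05 failures/hour
FIT = 1e9 / 48265 ≈ 20719 failures per 1e9 hours (nearest whole number)

λ = 2.072e-05 /h, FIT = 20719


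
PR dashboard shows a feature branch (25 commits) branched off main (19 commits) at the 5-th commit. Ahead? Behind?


Common ancestor: commit #5
feature commits after divergence: 25 - 5 = 20
main commits after divergence: 19 - 5 = 14
feature is 20 commits ahead of main
main is 14 commits ahead of feature

feature ahead: 20, main ahead: 14


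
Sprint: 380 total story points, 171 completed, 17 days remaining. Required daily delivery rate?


Formula: Required rate = Remaining points / Days left
Remaining = 380 - 171 = 209 points
Required rate = 209 / 17 = 12.29 points/day

12.29 points/day


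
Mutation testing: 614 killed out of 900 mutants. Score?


Mutation score = killed / total * 100
Mutation score = 614 / 900 * 100
Mutation score = 68.22%

68.22%


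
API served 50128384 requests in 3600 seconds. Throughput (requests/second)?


Formula: throughput = requests / seconds
throughput = 50128384 / 3600
throughput = 13924.55 requests/second

13924.55 requests/second


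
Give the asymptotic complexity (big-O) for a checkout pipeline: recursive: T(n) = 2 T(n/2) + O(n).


Reasoning: master theorem case 2 (merge-sort recurrence)
Complexity: O(n log n)

O(n log n)


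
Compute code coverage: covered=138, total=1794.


Coverage = covered / total * 100
Coverage = 138 / 1794 * 100
Coverage = 7.69%

7.69%


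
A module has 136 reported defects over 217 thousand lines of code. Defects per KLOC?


Defect density = defects / KLOC
Defect density = 136 / 217
Defect density = 0.627 defects/KLOC

0.627 defects/KLOC


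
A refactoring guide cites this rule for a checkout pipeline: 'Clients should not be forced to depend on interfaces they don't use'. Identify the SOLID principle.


This describes the Interface Segregation Principle (ISP)

Interface Segregation Principle (ISP)


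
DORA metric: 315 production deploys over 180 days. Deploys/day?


Formula: deployments per day = releases / days
= 315 / 180
= 1.75 deploys/day
(equivalently, 12.25 deploys/week)

1.75 deploys/day


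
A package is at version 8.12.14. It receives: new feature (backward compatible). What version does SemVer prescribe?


Current: 8.12.14
Change category: 'new feature (backward compatible)' → minor bump
SemVer rule: minor bump → increment MINOR, reset PATCH to 0 (MAJOR unchanged)
New: 8.13.0

8.13.0


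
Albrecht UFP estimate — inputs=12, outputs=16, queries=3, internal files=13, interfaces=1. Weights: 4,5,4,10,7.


UFP = EI*4 + EO*5 + EQ*4 + ILF*10 + EIF*7
UFP = 12*4 + 16*5 + 3*4 + 13*10 + 1*7
UFP = 48 + 80 + 12 + 130 + 7
UFP = 277

277


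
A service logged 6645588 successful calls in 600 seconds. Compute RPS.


Formula: throughput = requests / seconds
throughput = 6645588 / 600
throughput = 11075.98 requests/second

11075.98 requests/second


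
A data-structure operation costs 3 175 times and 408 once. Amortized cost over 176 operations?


Formula: Amortized cost = Total cost / Operations
Total cost = (175 * 3) + (1 * 408)
Total cost = 525 + 408 = 933
Amortized = 933 / 176 = 5.3011

5.3011


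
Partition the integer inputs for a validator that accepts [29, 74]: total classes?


Valid range: [29, 74]
Class 1: x < 29 — invalid
Class 2: 29 ≤ x ≤ 74 — valid
Class 3: x > 74 — invalid
Total equivalence classes: 3

3 equivalence classes


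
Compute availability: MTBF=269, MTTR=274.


Availability = MTBF / (MTBF + MTTR)
Availability = 269 / (269 + 274)
Availability = 269 / 543
Availability = 49.5396%

49.5396%


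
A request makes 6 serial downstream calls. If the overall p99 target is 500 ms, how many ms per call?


Formula: per_stage = total_budget / stages
per_stage = 500 / 6
per_stage = 83.33 ms

83.33 ms


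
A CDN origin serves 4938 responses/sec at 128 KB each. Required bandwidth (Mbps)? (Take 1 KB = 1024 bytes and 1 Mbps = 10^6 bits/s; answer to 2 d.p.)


Formula: Mbps = payload_bytes * RPS * 8 / 1e6
Payload per request = 128 KB = 128 * 1024 = 131072 bytes
Total bytes/sec = 131072 * 4938 = 647233536
Total bits/sec = 647233536 * 8 = 5177868288
Mbps = 5177868288 / 1e6 = 5177.87

5177.87 Mbps


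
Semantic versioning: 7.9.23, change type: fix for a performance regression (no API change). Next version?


Current: 7.9.23
Change category: 'fix for a performance regression (no API change)' → patch bump
SemVer rule: patch bump → increment PATCH (MAJOR and MINOR unchanged)
New: 7.9.24

7.9.24


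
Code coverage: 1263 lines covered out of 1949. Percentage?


Coverage = covered / total * 100
Coverage = 1263 / 1949 * 100
Coverage = 64.8%

64.8%


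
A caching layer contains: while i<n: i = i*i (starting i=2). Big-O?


Reasoning: squaring drives double-exponential growth; iterations ~ log log n
Complexity: O(log log n)

O(log log n)


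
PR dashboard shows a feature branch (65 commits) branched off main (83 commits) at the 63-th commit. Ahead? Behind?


Common ancestor: commit #63
feature commits after divergence: 65 - 63 = 2
main commits after divergence: 83 - 63 = 20
feature is 2 commits ahead of main
main is 20 commits ahead of feature

feature ahead: 2, main ahead: 20


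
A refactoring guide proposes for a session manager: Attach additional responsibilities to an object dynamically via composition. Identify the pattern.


This matches the Decorator pattern

Decorator
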